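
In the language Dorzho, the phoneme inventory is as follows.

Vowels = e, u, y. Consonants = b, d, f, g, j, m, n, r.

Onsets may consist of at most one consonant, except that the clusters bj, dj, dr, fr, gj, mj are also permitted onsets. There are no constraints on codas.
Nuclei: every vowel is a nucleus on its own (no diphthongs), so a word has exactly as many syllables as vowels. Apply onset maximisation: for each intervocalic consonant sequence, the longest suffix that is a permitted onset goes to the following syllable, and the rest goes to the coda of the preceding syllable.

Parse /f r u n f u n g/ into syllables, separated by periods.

Vowels present: u, u; each is a nucleus, giving 2 syllables.
V1 /u/ – V2 /u/: /nf/; trying suffixes from longest down, /f/ is the first permitted one, so coda /n/ | onset /f/.

frun.fung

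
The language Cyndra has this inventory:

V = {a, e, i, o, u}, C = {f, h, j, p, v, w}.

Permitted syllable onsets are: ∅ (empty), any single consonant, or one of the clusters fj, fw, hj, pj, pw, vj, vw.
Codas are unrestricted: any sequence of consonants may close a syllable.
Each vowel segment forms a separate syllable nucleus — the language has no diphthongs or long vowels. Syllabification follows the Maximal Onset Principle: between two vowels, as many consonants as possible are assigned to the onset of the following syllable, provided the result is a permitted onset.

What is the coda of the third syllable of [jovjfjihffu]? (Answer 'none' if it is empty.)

none

Nuclei (vowels): o, i, u → 3 syllables.
V1 /o/ – V2 /i/: /vjfj/ splits as /vj/ + /fj/ (/fj/ is the longest suffix that is a licit onset).
V2 /i/ – V3 /u/: cluster /hff/ — the longest permitted-onset suffix is /f/; onset = /f/, preceding coda = /hf/.
Syllabification: jovj.fjihf.fu.
Syllable 3 is /fu/: onset /f/, nucleus /u/, coda ∅.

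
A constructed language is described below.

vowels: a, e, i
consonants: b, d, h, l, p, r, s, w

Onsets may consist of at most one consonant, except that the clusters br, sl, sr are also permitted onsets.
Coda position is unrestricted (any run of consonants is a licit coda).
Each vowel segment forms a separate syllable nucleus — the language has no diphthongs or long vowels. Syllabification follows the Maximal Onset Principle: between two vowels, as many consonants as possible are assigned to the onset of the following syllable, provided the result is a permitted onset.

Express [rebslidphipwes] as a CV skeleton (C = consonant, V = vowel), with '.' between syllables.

CVC.CCVCC.CVC.CVC

The vowels are e, i, i, e — 4 nuclei, so 4 syllables.
/e…i/ gap (V1→V2): cluster /bsl/ — the longest permitted-onset suffix is /sl/; onset = /sl/, preceding coda = /b/.
/i…i/ gap (V2→V3): /dph/; trying suffixes from longest down, /h/ is the first permitted one, so coda /dp/ | onset /h/.
/i…e/ gap (V3→V4): cluster /pw/ — the longest permitted-onset suffix is /w/; onset = /w/, preceding coda = /p/.
So the parse is reb.slidp.hip.wes.
Mapping each syllable to C/V: /reb/ → CVC, /slidp/ → CCVCC, /hip/ → CVC, /wes/ → CVC.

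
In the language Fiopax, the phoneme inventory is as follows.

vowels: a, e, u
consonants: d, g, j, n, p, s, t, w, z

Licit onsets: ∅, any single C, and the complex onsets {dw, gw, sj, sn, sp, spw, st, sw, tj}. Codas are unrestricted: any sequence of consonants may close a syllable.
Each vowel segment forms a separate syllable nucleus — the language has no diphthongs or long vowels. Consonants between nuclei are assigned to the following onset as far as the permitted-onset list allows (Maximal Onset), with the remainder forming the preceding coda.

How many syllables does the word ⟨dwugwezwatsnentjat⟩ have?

Vowels present: u, e, a, e, a; each is a nucleus, giving 5 syllables.

5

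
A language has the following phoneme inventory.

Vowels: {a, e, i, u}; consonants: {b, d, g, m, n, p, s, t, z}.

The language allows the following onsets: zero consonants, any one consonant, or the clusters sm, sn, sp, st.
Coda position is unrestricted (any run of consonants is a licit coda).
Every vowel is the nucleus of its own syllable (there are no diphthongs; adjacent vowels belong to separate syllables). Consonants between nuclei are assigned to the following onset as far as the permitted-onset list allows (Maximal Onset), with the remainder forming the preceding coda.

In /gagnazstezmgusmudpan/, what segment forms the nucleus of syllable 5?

The vowels are a, a, e, u, u, a — 6 nuclei, so 6 syllables.
The fifth nucleus (vowel 5 from the left) is /u/.

u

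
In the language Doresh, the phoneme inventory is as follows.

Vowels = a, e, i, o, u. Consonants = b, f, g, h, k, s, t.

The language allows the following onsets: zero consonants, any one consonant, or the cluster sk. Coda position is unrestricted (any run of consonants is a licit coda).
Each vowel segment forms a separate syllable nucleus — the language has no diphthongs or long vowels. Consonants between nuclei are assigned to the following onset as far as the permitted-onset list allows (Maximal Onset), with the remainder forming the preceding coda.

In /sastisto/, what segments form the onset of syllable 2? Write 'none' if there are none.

t

The vowels are a, i, o — 3 nuclei, so 3 syllables.
Between /a/ (V1) and /i/ (V2): /st/ splits as /s/ + /t/ (/t/ is the longest suffix that is a licit onset).
Between /i/ (V2) and /o/ (V3): /st/ — longest licit onset from the right is /t/, leaving /s/ as coda.
Putting it together: sas.tis.to.
Syllable 2 is /tis/: onset /t/, nucleus /i/, coda /s/.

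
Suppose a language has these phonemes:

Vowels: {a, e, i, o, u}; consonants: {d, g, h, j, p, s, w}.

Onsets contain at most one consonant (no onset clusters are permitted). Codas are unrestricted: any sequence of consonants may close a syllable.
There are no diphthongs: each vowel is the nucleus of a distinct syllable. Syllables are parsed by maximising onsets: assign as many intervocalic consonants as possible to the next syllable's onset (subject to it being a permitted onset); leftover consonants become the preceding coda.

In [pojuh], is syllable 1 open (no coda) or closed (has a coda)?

open

Vowels present: o, u; each is a nucleus, giving 2 syllables.
V1 /o/ – V2 /u/: /j/ is a single consonant, so it becomes the next onset.
Syllabification: po.juh.
Syllable 1 is /po/; it ends in its nucleus with no coda, so it is open.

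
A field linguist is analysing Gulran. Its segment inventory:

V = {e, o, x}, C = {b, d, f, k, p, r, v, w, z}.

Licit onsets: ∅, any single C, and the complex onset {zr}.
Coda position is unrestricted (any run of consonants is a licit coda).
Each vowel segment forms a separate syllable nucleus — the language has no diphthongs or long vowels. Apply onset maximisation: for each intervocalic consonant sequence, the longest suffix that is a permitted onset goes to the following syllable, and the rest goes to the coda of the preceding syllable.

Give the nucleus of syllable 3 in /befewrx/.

The vowels are e, e, x — 3 nuclei, so 3 syllables.
The third nucleus (vowel 3 from the left) is /x/.

x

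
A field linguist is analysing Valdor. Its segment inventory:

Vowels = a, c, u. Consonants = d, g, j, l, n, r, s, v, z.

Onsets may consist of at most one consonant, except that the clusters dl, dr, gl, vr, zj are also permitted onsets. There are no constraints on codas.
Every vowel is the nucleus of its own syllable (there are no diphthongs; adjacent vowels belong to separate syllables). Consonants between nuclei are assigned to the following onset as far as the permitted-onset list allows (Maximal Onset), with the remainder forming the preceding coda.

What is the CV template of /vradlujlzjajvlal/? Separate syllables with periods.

The vowels are a, u, a, a — 4 nuclei, so 4 syllables.
V1 /a/ – V2 /u/: cluster /dl/ — /dl/ is itself a permitted onset, so the whole cluster goes right; preceding coda = ∅.
V2 /u/ – V3 /a/: /jlzj/ splits as /jl/ + /zj/ (/zj/ is the longest suffix that is a licit onset).
V3 /a/ – V4 /a/: /jvl/; trying suffixes from longest down, /l/ is the first permitted one, so coda /jv/ | onset /l/.
Result: vra.dlujl.zjajv.lal.
Mapping each syllable to C/V: /vra/ → CCV, /dlujl/ → CCVCC, /zjajv/ → CCVCC, /lal/ → CVC.

CCV.CCVCC.CCVCC.CVC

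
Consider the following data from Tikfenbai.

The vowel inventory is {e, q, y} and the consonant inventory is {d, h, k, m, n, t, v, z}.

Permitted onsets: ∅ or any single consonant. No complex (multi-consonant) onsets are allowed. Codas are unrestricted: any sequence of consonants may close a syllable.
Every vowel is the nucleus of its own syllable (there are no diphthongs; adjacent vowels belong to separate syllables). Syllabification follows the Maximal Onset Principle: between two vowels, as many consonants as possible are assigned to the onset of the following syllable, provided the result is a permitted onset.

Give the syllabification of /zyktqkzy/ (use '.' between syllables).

The vowels are y, q, y — 3 nuclei, so 3 syllables.
σ1/σ2 boundary: cluster /kt/ — the longest permitted-onset suffix is /t/; onset = /t/, preceding coda = /k/.
σ2/σ3 boundary: /kz/; trying suffixes from longest down, /z/ is the first permitted one, so coda /k/ | onset /z/.

zyk.tqk.zy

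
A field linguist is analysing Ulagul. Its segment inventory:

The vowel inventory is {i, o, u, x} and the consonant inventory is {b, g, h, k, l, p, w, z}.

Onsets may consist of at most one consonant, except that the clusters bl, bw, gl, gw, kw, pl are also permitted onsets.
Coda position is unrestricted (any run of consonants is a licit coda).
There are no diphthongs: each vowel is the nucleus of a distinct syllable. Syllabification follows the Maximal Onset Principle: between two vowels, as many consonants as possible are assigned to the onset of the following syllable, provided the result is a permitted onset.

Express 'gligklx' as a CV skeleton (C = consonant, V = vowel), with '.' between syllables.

CCVCC.CV

The vowels are i, x — 2 nuclei, so 2 syllables.
/i…x/ gap (V1→V2): cluster /gkl/ — the longest permitted-onset suffix is /l/; onset = /l/, preceding coda = /gk/.
Putting it together: gligk.lx.
Mapping each syllable to C/V: /gligk/ → CCVCC, /lx/ → CV.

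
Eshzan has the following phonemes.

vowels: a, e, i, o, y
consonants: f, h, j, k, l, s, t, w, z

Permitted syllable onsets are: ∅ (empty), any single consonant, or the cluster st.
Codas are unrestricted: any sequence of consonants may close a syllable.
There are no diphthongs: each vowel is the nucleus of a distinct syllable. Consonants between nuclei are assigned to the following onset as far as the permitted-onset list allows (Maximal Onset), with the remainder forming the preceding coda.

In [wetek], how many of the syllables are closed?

The vowels are e, e — 2 nuclei, so 2 syllables.
σ1/σ2 boundary: /t/ → onset of the next syllable (single consonants are always licit onsets).
So the parse is we.tek.
Classifying each syllable: /we/ (open), /tek/ (closed).
Closed syllables: 1.

1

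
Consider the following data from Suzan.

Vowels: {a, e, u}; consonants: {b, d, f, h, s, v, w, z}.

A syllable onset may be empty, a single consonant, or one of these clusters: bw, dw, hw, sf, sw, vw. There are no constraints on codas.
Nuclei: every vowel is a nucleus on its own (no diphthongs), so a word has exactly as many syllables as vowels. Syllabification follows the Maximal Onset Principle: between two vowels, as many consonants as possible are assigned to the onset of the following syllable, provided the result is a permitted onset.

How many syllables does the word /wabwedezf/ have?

3

Vowels present: a, e, e; each is a nucleus, giving 3 syllables.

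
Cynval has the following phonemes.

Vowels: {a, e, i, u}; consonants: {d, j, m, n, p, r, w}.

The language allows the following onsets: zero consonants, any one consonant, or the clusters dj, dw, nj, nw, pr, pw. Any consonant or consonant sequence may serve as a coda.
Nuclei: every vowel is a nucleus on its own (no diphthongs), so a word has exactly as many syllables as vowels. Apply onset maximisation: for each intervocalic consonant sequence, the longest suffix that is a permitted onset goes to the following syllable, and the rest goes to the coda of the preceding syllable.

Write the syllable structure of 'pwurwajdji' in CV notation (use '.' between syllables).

Nuclei (vowels): u, a, i → 3 syllables.
Between /u/ (V1) and /a/ (V2): cluster /rw/ — the longest permitted-onset suffix is /w/; onset = /w/, preceding coda = /r/.
Between /a/ (V2) and /i/ (V3): /jdj/ splits as /j/ + /dj/ (/dj/ is the longest suffix that is a licit onset).
So the parse is pwur.waj.dji.
Mapping each syllable to C/V: /pwur/ → CCVC, /waj/ → CVC, /dji/ → CCV.

CCVC.CVC.CCV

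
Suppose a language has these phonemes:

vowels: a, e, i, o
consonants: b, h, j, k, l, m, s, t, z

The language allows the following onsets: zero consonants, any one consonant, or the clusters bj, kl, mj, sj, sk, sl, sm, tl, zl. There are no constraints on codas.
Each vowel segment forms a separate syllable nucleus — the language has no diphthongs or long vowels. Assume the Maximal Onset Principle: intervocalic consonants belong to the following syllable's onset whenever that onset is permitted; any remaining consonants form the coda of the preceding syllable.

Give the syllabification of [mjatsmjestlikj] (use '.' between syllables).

The vowels are a, e, i — 3 nuclei, so 3 syllables.
Between /a/ (V1) and /e/ (V2): /tsmj/ — longest licit onset from the right is /mj/, leaving /ts/ as coda.
Between /e/ (V2) and /i/ (V3): /stl/ — longest licit onset from the right is /tl/, leaving /s/ as coda.

mjats.mjes.tlikj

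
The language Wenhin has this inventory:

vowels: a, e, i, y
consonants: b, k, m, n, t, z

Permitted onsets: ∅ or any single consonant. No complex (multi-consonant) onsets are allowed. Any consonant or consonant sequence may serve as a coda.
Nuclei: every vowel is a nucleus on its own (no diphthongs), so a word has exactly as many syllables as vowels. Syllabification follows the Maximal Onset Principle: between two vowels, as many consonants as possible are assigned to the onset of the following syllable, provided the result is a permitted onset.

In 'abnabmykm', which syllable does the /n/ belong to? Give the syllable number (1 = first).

2

Vowels present: a, a, y; each is a nucleus, giving 3 syllables.
V1 /a/ – V2 /a/: /bn/ splits as /b/ + /n/ (/n/ is the longest suffix that is a licit onset).
V2 /a/ – V3 /y/: /bm/; trying suffixes from longest down, /m/ is the first permitted one, so coda /b/ | onset /m/.
So the parse is ab.nab.mykm.
The /n/ is in the onset of syllable 2 (/nab/).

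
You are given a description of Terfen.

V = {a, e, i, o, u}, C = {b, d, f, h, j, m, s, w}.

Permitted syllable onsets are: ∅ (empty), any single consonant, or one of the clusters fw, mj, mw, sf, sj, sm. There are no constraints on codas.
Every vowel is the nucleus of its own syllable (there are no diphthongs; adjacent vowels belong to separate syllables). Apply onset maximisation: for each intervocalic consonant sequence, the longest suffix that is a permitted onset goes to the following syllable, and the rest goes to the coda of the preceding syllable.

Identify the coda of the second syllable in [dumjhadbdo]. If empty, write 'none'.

The vowels are u, a, o — 3 nuclei, so 3 syllables.
/u…a/ gap (V1→V2): /mjh/ — longest licit onset from the right is /h/, leaving /mj/ as coda.
/a…o/ gap (V2→V3): cluster /dbd/ — the longest permitted-onset suffix is /d/; onset = /d/, preceding coda = /db/.
Putting it together: dumj.hadb.do.
Syllable 2 is /hadb/: onset /h/, nucleus /a/, coda /db/.

db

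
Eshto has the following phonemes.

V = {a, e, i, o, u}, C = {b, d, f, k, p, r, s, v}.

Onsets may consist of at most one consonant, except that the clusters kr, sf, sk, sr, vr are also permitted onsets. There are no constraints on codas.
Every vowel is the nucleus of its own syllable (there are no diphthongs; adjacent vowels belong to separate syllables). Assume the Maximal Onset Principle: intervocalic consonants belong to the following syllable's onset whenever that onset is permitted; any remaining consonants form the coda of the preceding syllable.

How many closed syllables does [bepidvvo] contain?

1

Vowels present: e, i, o; each is a nucleus, giving 3 syllables.
Between /e/ (V1) and /i/ (V2): just /p/ — single C goes to the following onset.
Between /i/ (V2) and /o/ (V3): /dvv/ — longest licit onset from the right is /v/, leaving /dv/ as coda.
So the parse is be.pidv.vo.
Classifying each syllable: /be/ (open), /pidv/ (closed), /vo/ (open).
Closed syllables: 1.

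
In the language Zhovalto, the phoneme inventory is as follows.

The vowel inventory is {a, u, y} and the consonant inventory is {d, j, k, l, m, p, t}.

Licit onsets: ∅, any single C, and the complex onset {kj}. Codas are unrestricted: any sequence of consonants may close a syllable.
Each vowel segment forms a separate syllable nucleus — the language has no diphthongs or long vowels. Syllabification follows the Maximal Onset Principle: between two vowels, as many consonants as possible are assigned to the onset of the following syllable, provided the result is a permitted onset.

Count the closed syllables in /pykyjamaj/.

Vowels present: y, y, a, a; each is a nucleus, giving 4 syllables.
V1 /y/ – V2 /y/: /k/ → onset of the next syllable (single consonants are always licit onsets).
V2 /y/ – V3 /a/: /j/ → onset of the next syllable (single consonants are always licit onsets).
V3 /a/ – V4 /a/: just /m/ — single C goes to the following onset.
Putting it together: py.ky.ja.maj.
Classifying each syllable: /py/ (open), /ky/ (open), /ja/ (open), /maj/ (closed).
Closed syllables: 1.

1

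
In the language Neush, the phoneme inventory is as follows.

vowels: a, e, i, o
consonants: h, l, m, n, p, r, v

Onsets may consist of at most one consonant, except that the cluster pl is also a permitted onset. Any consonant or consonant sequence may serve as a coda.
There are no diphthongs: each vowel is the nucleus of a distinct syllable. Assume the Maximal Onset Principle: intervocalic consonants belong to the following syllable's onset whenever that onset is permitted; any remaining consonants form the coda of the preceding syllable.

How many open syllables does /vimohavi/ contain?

Vowels present: i, o, a, i; each is a nucleus, giving 4 syllables.
V1 /i/ – V2 /o/: just /m/ — single C goes to the following onset.
V2 /o/ – V3 /a/: /h/ is a single consonant, so it becomes the next onset.
V3 /a/ – V4 /i/: /v/ is a single consonant, so it becomes the next onset.
Syllabification: vi.mo.ha.vi.
Classifying each syllable: /vi/ (open), /mo/ (open), /ha/ (open), /vi/ (open).
Open syllables: 4.

4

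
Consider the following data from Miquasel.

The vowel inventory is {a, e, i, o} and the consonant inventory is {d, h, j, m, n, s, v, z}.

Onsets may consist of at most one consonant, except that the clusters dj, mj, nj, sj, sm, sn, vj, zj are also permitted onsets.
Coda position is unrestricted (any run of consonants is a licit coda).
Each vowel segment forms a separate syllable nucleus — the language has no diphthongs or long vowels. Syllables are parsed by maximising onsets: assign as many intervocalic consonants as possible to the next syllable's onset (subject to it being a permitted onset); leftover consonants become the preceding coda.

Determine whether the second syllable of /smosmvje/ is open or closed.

The vowels are o, e — 2 nuclei, so 2 syllables.
σ1/σ2 boundary: /smvj/ — longest licit onset from the right is /vj/, leaving /sm/ as coda.
Putting it together: smosm.vje.
Syllable 2 is /vje/; it ends in its nucleus with no coda, so it is open.

open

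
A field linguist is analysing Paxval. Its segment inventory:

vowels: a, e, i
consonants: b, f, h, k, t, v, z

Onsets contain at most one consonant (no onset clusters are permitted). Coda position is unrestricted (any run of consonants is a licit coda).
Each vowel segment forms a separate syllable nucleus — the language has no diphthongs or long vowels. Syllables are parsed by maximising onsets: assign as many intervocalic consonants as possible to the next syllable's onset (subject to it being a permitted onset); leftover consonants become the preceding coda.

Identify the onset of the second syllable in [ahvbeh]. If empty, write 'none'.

The vowels are a, e — 2 nuclei, so 2 syllables.
σ1/σ2 boundary: /hvb/; trying suffixes from longest down, /b/ is the first permitted one, so coda /hv/ | onset /b/.
Syllabification: ahv.beh.
Syllable 2 is /beh/: onset /b/, nucleus /e/, coda /h/.

b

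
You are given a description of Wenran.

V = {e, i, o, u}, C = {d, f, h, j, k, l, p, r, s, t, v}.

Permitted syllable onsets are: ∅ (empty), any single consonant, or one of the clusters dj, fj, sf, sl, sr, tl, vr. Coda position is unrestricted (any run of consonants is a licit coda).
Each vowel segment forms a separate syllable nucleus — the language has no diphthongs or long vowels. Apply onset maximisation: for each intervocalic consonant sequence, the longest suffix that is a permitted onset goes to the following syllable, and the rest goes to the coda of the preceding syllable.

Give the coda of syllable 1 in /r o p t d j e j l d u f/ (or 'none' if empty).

The vowels are o, e, u — 3 nuclei, so 3 syllables.
σ1/σ2 boundary: /ptdj/ — longest licit onset from the right is /dj/, leaving /pt/ as coda.
σ2/σ3 boundary: /jld/ — longest licit onset from the right is /d/, leaving /jl/ as coda.
So the parse is ropt.djejl.duf.
Syllable 1 is /ropt/: onset /r/, nucleus /o/, coda /pt/.

pt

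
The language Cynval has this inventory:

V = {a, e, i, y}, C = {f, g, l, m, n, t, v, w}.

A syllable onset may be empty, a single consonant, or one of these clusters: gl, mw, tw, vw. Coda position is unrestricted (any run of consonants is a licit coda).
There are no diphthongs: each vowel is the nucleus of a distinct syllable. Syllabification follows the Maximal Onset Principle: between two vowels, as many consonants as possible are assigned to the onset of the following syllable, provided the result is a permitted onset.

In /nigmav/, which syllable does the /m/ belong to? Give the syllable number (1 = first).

2

Nuclei (vowels): i, a → 2 syllables.
V1 /i/ – V2 /a/: /gm/ splits as /g/ + /m/ (/m/ is the longest suffix that is a licit onset).
Putting it together: nig.mav.
The /m/ is in the onset of syllable 2 (/mav/).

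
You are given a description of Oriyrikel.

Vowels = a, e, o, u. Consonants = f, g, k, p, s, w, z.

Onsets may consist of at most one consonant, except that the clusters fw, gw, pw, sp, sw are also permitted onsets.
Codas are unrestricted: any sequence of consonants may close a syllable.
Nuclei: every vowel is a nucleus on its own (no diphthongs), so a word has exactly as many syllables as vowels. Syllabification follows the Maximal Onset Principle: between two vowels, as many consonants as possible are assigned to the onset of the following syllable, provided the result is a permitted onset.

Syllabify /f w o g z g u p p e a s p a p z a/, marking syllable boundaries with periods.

fwogz.gup.pe.a.spap.za

Nuclei (vowels): o, u, e, a, a, a → 6 syllables.
V1 /o/ – V2 /u/: cluster /gzg/ — the longest permitted-onset suffix is /g/; onset = /g/, preceding coda = /gz/.
V2 /u/ – V3 /e/: /pp/ — longest licit onset from the right is /p/, leaving /p/ as coda.
V3 /e/ – V4 /a/: no consonants, so the boundary falls immediately after /e/.
V4 /a/ – V5 /a/: cluster /sp/ — /sp/ is itself a permitted onset, so the whole cluster goes right; preceding coda = ∅.
V5 /a/ – V6 /a/: /pz/; trying suffixes from longest down, /z/ is the first permitted one, so coda /p/ | onset /z/.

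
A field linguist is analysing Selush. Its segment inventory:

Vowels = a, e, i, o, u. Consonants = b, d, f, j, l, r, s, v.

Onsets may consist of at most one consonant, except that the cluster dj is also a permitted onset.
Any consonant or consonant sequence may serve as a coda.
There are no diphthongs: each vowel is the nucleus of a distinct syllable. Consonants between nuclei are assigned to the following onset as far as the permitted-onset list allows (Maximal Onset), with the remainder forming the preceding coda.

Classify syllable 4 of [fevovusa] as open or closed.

open

Vowels present: e, o, u, a; each is a nucleus, giving 4 syllables.
V1 /e/ – V2 /o/: just /v/ — single C goes to the following onset.
V2 /o/ – V3 /u/: just /v/ — single C goes to the following onset.
V3 /u/ – V4 /a/: /s/ → onset of the next syllable (single consonants are always licit onsets).
Result: fe.vo.vu.sa.
Syllable 4 is /sa/; it ends in its nucleus with no coda, so it is open.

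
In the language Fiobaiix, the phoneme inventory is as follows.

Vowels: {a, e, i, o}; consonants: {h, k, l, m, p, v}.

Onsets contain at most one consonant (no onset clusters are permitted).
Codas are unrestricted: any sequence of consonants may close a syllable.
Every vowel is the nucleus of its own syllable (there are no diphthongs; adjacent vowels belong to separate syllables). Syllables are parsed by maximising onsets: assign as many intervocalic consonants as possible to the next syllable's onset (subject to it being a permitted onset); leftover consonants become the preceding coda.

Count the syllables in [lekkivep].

3

The vowels are e, i, e — 3 nuclei, so 3 syllables.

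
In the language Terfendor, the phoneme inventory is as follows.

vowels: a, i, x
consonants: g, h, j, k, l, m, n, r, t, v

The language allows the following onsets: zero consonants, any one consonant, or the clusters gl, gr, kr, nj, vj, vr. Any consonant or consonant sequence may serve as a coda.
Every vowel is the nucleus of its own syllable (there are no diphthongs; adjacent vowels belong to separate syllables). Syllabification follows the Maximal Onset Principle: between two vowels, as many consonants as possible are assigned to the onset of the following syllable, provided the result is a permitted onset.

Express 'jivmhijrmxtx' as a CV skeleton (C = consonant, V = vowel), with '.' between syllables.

CVCC.CVCC.CV.CV

The vowels are i, i, x, x — 4 nuclei, so 4 syllables.
/i…i/ gap (V1→V2): /vmh/ — longest licit onset from the right is /h/, leaving /vm/ as coda.
/i…x/ gap (V2→V3): /jrm/ — longest licit onset from the right is /m/, leaving /jr/ as coda.
/x…x/ gap (V3→V4): just /t/ — single C goes to the following onset.
Syllabification: jivm.hijr.mx.tx.
Mapping each syllable to C/V: /jivm/ → CVCC, /hijr/ → CVCC, /mx/ → CV, /tx/ → CV.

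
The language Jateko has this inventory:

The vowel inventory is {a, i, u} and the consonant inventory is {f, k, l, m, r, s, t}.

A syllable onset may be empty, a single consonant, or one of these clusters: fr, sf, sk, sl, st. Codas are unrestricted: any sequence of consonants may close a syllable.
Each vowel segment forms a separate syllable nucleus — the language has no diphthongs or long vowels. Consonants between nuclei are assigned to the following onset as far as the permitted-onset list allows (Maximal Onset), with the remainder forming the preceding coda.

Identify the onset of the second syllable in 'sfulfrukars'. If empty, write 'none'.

fr

The vowels are u, u, a — 3 nuclei, so 3 syllables.
/u…u/ gap (V1→V2): /lfr/ splits as /l/ + /fr/ (/fr/ is the longest suffix that is a licit onset).
/u…a/ gap (V2→V3): /k/ is a single consonant, so it becomes the next onset.
Result: sful.fru.kars.
Syllable 2 is /fru/: onset /fr/, nucleus /u/, coda ∅.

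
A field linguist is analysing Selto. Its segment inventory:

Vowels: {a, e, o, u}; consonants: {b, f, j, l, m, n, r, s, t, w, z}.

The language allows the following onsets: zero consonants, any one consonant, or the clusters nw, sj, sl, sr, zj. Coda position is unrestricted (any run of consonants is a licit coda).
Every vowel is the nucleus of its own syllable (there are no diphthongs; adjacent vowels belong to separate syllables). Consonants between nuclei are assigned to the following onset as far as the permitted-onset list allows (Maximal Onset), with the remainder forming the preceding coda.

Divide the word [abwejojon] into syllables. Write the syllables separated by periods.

Vowels present: a, e, o, o; each is a nucleus, giving 4 syllables.
Between /a/ (V1) and /e/ (V2): cluster /bw/ — the longest permitted-onset suffix is /w/; onset = /w/, preceding coda = /b/.
Between /e/ (V2) and /o/ (V3): just /j/ — single C goes to the following onset.
Between /o/ (V3) and /o/ (V4): /j/ is a single consonant, so it becomes the next onset.

ab.we.jo.jon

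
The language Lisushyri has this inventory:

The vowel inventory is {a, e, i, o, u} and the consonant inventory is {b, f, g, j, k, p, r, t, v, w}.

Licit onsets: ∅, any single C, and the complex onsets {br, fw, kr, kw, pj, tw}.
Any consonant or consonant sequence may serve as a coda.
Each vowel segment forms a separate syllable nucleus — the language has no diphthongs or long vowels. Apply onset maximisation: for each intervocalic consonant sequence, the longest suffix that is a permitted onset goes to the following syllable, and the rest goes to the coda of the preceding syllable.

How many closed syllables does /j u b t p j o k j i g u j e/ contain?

The vowels are u, o, i, u, e — 5 nuclei, so 5 syllables.
σ1/σ2 boundary: /btpj/ — longest licit onset from the right is /pj/, leaving /bt/ as coda.
σ2/σ3 boundary: /kj/; trying suffixes from longest down, /j/ is the first permitted one, so coda /k/ | onset /j/.
σ3/σ4 boundary: /g/ → onset of the next syllable (single consonants are always licit onsets).
σ4/σ5 boundary: just /j/ — single C goes to the following onset.
So the parse is jubt.pjok.ji.gu.je.
Classifying each syllable: /jubt/ (closed), /pjok/ (closed), /ji/ (open), /gu/ (open), /je/ (open).
Closed syllables: 2.

2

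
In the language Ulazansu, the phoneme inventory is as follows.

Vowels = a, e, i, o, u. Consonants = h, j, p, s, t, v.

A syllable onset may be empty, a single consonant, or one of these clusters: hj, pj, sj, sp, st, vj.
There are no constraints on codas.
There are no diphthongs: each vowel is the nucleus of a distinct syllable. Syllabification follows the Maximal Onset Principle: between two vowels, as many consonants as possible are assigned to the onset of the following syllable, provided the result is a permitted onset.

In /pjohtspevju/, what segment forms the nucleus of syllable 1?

The vowels are o, e, u — 3 nuclei, so 3 syllables.
The first nucleus (vowel 1 from the left) is /o/.

o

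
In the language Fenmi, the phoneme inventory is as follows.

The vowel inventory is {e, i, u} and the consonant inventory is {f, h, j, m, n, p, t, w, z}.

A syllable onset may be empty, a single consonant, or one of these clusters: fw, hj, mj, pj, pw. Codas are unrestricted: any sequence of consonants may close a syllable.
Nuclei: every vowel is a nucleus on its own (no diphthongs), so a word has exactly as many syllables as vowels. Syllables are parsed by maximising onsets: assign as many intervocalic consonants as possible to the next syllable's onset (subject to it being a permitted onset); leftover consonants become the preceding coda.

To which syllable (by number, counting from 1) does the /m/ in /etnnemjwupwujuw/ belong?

2

Nuclei (vowels): e, e, u, u, u → 5 syllables.
/e…e/ gap (V1→V2): /tnn/ splits as /tn/ + /n/ (/n/ is the longest suffix that is a licit onset).
/e…u/ gap (V2→V3): /mjw/; trying suffixes from longest down, /w/ is the first permitted one, so coda /mj/ | onset /w/.
/u…u/ gap (V3→V4): cluster /pw/ — /pw/ is itself a permitted onset, so the whole cluster goes right; preceding coda = ∅.
/u…u/ gap (V4→V5): /j/ → onset of the next syllable (single consonants are always licit onsets).
Result: etn.nemj.wu.pwu.juw.
The /m/ is in the coda of syllable 2 (/nemj/).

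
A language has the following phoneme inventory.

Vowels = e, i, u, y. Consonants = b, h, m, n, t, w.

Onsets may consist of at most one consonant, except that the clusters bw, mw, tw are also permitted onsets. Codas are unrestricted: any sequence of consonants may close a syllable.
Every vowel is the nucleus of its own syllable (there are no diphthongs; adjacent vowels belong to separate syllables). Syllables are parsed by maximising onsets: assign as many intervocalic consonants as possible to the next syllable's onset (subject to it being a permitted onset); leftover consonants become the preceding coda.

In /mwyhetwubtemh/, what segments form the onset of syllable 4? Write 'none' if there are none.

Nuclei (vowels): y, e, u, e → 4 syllables.
V1 /y/ – V2 /e/: /h/ → onset of the next syllable (single consonants are always licit onsets).
V2 /e/ – V3 /u/: /tw/ is a licit onset in full, so it all attaches to the next syllable.
V3 /u/ – V4 /e/: /bt/ — longest licit onset from the right is /t/, leaving /b/ as coda.
Putting it together: mwy.he.twub.temh.
Syllable 4 is /temh/: onset /t/, nucleus /e/, coda /mh/.

t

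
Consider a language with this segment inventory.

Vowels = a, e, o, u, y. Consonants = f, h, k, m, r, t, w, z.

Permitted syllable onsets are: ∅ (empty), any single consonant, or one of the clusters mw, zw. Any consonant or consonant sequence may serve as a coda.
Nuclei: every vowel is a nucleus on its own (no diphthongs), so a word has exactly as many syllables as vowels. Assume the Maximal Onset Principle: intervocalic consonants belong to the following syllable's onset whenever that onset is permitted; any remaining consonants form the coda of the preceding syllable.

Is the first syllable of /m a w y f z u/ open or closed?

Vowels present: a, y, u; each is a nucleus, giving 3 syllables.
/a…y/ gap (V1→V2): /w/ is a single consonant, so it becomes the next onset.
/y…u/ gap (V2→V3): cluster /fz/ — the longest permitted-onset suffix is /z/; onset = /z/, preceding coda = /f/.
Syllabification: ma.wyf.zu.
Syllable 1 is /ma/; it ends in its nucleus with no coda, so it is open.

open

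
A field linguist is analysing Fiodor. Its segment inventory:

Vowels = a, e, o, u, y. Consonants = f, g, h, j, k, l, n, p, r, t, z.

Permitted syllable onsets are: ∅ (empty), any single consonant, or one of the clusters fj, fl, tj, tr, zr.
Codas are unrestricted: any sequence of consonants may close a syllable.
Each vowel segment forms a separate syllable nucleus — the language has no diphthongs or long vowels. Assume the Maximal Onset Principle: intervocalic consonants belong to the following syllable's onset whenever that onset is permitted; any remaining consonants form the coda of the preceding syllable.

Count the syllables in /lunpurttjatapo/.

5

The vowels are u, u, a, a, o — 5 nuclei, so 5 syllables.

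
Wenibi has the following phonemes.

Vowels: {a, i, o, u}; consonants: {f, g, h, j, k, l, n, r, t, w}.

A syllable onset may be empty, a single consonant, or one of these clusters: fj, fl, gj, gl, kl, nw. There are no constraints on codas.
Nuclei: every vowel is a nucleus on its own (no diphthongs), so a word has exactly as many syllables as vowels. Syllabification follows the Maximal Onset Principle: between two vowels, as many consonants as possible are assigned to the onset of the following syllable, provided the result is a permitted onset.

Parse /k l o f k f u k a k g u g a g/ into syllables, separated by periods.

Vowels present: o, u, a, u, a; each is a nucleus, giving 5 syllables.
/o…u/ gap (V1→V2): /fkf/ splits as /fk/ + /f/ (/f/ is the longest suffix that is a licit onset).
/u…a/ gap (V2→V3): just /k/ — single C goes to the following onset.
/a…u/ gap (V3→V4): cluster /kg/ — the longest permitted-onset suffix is /g/; onset = /g/, preceding coda = /k/.
/u…a/ gap (V4→V5): /g/ is a single consonant, so it becomes the next onset.

klofk.fu.kak.gu.gag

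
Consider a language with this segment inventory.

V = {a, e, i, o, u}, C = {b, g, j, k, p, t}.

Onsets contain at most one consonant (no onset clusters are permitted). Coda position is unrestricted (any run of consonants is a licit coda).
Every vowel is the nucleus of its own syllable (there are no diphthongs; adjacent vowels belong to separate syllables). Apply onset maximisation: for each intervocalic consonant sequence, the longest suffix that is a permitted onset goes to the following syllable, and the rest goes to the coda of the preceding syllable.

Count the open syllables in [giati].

3

The vowels are i, a, i — 3 nuclei, so 3 syllables.
/i…a/ gap (V1→V2): no consonants, so the boundary falls immediately after /i/.
/a…i/ gap (V2→V3): just /t/ — single C goes to the following onset.
Putting it together: gi.a.ti.
Classifying each syllable: /gi/ (open), /a/ (open), /ti/ (open).
Open syllables: 3.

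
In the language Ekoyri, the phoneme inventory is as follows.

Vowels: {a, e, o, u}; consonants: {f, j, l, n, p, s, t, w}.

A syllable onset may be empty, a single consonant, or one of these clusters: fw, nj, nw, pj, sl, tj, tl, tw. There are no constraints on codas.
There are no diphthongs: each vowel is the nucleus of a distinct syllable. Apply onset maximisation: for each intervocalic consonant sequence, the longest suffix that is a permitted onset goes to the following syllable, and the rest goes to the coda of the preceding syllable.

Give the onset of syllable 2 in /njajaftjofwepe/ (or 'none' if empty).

j

Nuclei (vowels): a, a, o, e, e → 5 syllables.
Between /a/ (V1) and /a/ (V2): /j/ → onset of the next syllable (single consonants are always licit onsets).
Between /a/ (V2) and /o/ (V3): /ftj/; trying suffixes from longest down, /tj/ is the first permitted one, so coda /f/ | onset /tj/.
Between /o/ (V3) and /e/ (V4): cluster /fw/ — /fw/ is itself a permitted onset, so the whole cluster goes right; preceding coda = ∅.
Between /e/ (V4) and /e/ (V5): /p/ → onset of the next syllable (single consonants are always licit onsets).
Putting it together: nja.jaf.tjo.fwe.pe.
Syllable 2 is /jaf/: onset /j/, nucleus /a/, coda /f/.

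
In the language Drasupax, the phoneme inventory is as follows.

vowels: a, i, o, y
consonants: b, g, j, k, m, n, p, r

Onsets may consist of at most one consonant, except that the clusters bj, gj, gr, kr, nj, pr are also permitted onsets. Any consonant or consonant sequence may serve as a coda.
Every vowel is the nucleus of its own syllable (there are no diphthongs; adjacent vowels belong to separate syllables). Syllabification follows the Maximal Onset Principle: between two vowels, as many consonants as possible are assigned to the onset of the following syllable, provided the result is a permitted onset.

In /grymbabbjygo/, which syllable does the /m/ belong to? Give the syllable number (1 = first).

Nuclei (vowels): y, a, y, o → 4 syllables.
σ1/σ2 boundary: /mb/ — longest licit onset from the right is /b/, leaving /m/ as coda.
σ2/σ3 boundary: /bbj/ splits as /b/ + /bj/ (/bj/ is the longest suffix that is a licit onset).
σ3/σ4 boundary: just /g/ — single C goes to the following onset.
So the parse is grym.bab.bjy.go.
The /m/ is in the coda of syllable 1 (/grym/).

1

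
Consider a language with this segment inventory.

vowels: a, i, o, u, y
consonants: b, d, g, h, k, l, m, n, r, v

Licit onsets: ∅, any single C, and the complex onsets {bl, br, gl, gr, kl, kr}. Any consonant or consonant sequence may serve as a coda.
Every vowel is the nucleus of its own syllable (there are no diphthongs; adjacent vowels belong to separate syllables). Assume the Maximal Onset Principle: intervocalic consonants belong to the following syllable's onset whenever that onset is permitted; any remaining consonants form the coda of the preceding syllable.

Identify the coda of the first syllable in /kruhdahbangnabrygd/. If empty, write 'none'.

The vowels are u, a, a, a, y — 5 nuclei, so 5 syllables.
V1 /u/ – V2 /a/: /hd/; trying suffixes from longest down, /d/ is the first permitted one, so coda /h/ | onset /d/.
V2 /a/ – V3 /a/: /hb/; trying suffixes from longest down, /b/ is the first permitted one, so coda /h/ | onset /b/.
V3 /a/ – V4 /a/: cluster /ngn/ — the longest permitted-onset suffix is /n/; onset = /n/, preceding coda = /ng/.
V4 /a/ – V5 /y/: /br/ is a licit onset in full, so it all attaches to the next syllable.
Putting it together: kruh.dah.bang.na.brygd.
Syllable 1 is /kruh/: onset /kr/, nucleus /u/, coda /h/.

h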